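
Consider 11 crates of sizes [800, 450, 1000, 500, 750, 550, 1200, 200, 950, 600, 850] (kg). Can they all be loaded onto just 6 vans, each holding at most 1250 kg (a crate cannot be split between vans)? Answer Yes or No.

Total = 7850 kg; ⌈7850/1250⌉ = 7.
At least 7 vans are required, but only 6 are allowed.

No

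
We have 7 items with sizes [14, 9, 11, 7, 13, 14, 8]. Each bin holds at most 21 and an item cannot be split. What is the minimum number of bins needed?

Total = 14 + 14 + 13 + 11 + 9 + 8 + 7 = 76.
Lower bound: ⌈76/21⌉ = 4 bins.
A packing using 4 bins:
  bin 1: 14 + 7 = 21
  bin 2: 14 = 14
  bin 3: 13 + 8 = 21
  bin 4: 11 + 9 = 20
This matches the lower bound, so 4 is optimal.

4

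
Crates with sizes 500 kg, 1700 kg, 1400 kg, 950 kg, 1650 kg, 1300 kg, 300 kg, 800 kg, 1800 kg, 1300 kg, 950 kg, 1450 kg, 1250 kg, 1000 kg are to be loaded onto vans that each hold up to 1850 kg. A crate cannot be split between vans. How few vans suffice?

Total = 1800 + 1700 + 1650 + 1450 + 1400 + 1300 + 1300 + 1250 + 1000 + 950 + 950 + 800 + 500 + 300 = 16350 kg.
Lower bound: ⌈16350/1850⌉ = 9 vans.
Also, 11 crates each exceed 925 kg, and no two of those can share a van, so at least 11 vans are needed.
A packing using 11 vans:
  van 1: 1800 = 1800
  van 2: 1700 = 1700
  van 3: 1650 = 1650
  van 4: 1450 + 300 = 1750
  van 5: 1400 = 1400
  van 6: 1300 + 500 = 1800
  van 7: 1300 = 1300
  van 8: 1250 = 1250
  van 9: 1000 + 800 = 1800
  van 10: 950 = 950
  van 11: 950 = 950
This matches the lower bound, so 11 is optimal.

11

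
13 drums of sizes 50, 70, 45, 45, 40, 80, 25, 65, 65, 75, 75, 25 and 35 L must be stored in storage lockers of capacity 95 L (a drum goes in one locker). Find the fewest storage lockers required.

Total = 80 + 75 + 75 + 70 + 65 + 65 + 50 + 45 + 45 + 40 + 35 + 25 + 25 = 695 L.
Lower bound: ⌈695/95⌉ = 8 storage lockers.
A packing using 9 storage lockers:
  locker 1: 80 = 80
  locker 2: 75 = 75
  locker 3: 75 = 75
  locker 4: 70 + 25 = 95
  locker 5: 65 + 25 = 90
  locker 6: 65 = 65
  locker 7: 50 + 45 = 95
  locker 8: 45 + 40 = 85
  locker 9: 35 = 35
No arrangement into 8 storage lockers stays within capacity, so 9 is optimal.

9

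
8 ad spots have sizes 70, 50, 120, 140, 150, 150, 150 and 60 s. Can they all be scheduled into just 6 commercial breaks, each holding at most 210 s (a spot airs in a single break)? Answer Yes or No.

A valid assignment using 5 commercial breaks:
  break 1: 150 + 60 = 210
  break 2: 150 + 50 = 200
  break 3: 150 = 150
  break 4: 140 + 70 = 210
  break 5: 120 = 120
That uses only 5 ≤ 6, so 6 commercial breaks are enough.

Yes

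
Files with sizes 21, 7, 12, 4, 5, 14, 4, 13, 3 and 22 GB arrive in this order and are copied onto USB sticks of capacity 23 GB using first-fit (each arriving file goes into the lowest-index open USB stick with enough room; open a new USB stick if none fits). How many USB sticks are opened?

  21 → USB stick 1 (new)  [load 21/23]
  7 → USB stick 2 (new)  [load 7/23]
  12 → USB stick 2  [load 19/23]
  4 → USB stick 2  [load 23/23]
  5 → USB stick 3 (new)  [load 5/23]
  14 → USB stick 3  [load 19/23]
  4 → USB stick 3  [load 23/23]
  13 → USB stick 4 (new)  [load 13/23]
  3 → USB stick 4  [load 16/23]
  22 → USB stick 5 (new)  [load 22/23]
5 USB sticks opened.

5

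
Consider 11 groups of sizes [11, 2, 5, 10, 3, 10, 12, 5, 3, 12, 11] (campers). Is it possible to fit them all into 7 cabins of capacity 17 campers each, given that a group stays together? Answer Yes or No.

A valid assignment using 6 cabins:
  cabin 1: 12 + 5 = 17
  cabin 2: 12 + 5 = 17
  cabin 3: 11 + 3 + 3 = 17
  cabin 4: 11 + 2 = 13
  cabin 5: 10 = 10
  cabin 6: 10 = 10
That uses only 6 ≤ 7, so 7 cabins are enough.

Yes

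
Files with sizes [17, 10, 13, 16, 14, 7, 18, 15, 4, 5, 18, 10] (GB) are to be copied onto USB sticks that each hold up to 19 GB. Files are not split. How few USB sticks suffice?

Total = 18 + 18 + 17 + 16 + 15 + 14 + 13 + 10 + 10 + 7 + 5 + 4 = 147 GB.
Lower bound: ⌈147/19⌉ = 8 USB sticks.
Also, 9 files each exceed 19/2 GB, and no two of those can share a USB stick, so at least 9 USB sticks are needed.
A packing using 9 USB sticks:
  USB stick 1: 18 = 18
  USB stick 2: 18 = 18
  USB stick 3: 17 = 17
  USB stick 4: 16 = 16
  USB stick 5: 15 + 4 = 19
  USB stick 6: 14 + 5 = 19
  USB stick 7: 13 = 13
  USB stick 8: 10 + 7 = 17
  USB stick 9: 10 = 10
This matches the lower bound, so 9 is optimal.

9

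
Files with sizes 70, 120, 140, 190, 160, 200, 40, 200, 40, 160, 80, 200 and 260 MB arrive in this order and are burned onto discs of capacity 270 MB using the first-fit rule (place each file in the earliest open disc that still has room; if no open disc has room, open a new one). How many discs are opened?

  70 → disc 1 (new)  [load 70/270]
  120 → disc 1  [load 190/270]
  140 → disc 2 (new)  [load 140/270]
  190 → disc 3 (new)  [load 190/270]
  160 → disc 4 (new)  [load 160/270]
  200 → disc 5 (new)  [load 200/270]
  40 → disc 1  [load 230/270]
  200 → disc 6 (new)  [load 200/270]
  40 → disc 1  [load 270/270]
  160 → disc 7 (new)  [load 160/270]
  80 → disc 2  [load 220/270]
  200 → disc 8 (new)  [load 200/270]
  260 → disc 9 (new)  [load 260/270]
9 discs opened.

9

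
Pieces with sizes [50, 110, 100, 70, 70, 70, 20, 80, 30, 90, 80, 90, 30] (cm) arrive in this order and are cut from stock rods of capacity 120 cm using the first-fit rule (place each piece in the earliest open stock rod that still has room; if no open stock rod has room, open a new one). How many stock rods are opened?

9

  50 → stock rod 1 (new)  [load 50/120]
  110 → stock rod 2 (new)  [load 110/120]
  100 → stock rod 3 (new)  [load 100/120]
  70 → stock rod 1  [load 120/120]
  70 → stock rod 4 (new)  [load 70/120]
  70 → stock rod 5 (new)  [load 70/120]
  20 → stock rod 3  [load 120/120]
  80 → stock rod 6 (new)  [load 80/120]
  30 → stock rod 4  [load 100/120]
  90 → stock rod 7 (new)  [load 90/120]
  80 → stock rod 8 (new)  [load 80/120]
  90 → stock rod 9 (new)  [load 90/120]
  30 → stock rod 5  [load 100/120]
9 stock rods opened.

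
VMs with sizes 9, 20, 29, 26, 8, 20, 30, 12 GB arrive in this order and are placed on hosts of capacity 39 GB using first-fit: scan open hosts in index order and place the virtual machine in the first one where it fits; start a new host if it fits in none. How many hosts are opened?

  9 → host 1 (new)  [load 9/39]
  20 → host 1  [load 29/39]
  29 → host 2 (new)  [load 29/39]
  26 → host 3 (new)  [load 26/39]
  8 → host 1  [load 37/39]
  20 → host 4 (new)  [load 20/39]
  30 → host 5 (new)  [load 30/39]
  12 → host 3  [load 38/39]
5 hosts opened.

5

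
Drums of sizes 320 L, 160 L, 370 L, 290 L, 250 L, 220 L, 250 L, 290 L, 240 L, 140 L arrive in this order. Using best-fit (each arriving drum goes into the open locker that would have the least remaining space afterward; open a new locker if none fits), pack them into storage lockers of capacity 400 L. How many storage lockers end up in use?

8

  320 → locker 1 (new)  [load 320/400]
  160 → locker 2 (new)  [load 160/400]
  370 → locker 3 (new)  [load 370/400]
  290 → locker 4 (new)  [load 290/400]
  250 → locker 5 (new)  [load 250/400]
  220 → locker 2  [load 380/400]
  250 → locker 6 (new)  [load 250/400]
  290 → locker 7 (new)  [load 290/400]
  240 → locker 8 (new)  [load 240/400]
  140 → locker 5  [load 390/400]
8 storage lockers opened.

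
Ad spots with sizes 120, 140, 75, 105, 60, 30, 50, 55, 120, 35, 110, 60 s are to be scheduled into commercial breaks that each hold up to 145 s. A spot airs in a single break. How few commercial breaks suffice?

8

Total = 140 + 120 + 120 + 110 + 105 + 75 + 60 + 60 + 55 + 50 + 35 + 30 = 960 s.
Lower bound: ⌈960/145⌉ = 7 commercial breaks.
A packing using 8 commercial breaks:
  break 1: 140 = 140
  break 2: 120 = 120
  break 3: 120 = 120
  break 4: 110 + 35 = 145
  break 5: 105 + 30 = 135
  break 6: 75 + 60 = 135
  break 7: 60 + 55 = 115
  break 8: 50 = 50
No arrangement into 7 commercial breaks stays within capacity, so 8 is optimal.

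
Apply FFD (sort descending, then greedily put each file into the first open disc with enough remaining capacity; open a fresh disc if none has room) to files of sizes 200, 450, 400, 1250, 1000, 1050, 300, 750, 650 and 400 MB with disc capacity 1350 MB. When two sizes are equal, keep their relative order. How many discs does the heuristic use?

6

Sorted descending: 1250, 1050, 1000, 750, 650, 450, 400, 400, 300, 200.
  1250 → disc 1 (new)  [load 1250/1350]
  1050 → disc 2 (new)  [load 1050/1350]
  1000 → disc 3 (new)  [load 1000/1350]
  750 → disc 4 (new)  [load 750/1350]
  650 → disc 5 (new)  [load 650/1350]
  450 → disc 4  [load 1200/1350]
  400 → disc 5  [load 1050/1350]
  400 → disc 6 (new)  [load 400/1350]
  300 → disc 2  [load 1350/1350]
  200 → disc 3  [load 1200/1350]
6 discs opened.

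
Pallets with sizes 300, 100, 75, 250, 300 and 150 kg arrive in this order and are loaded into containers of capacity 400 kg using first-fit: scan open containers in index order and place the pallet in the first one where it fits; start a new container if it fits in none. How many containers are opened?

  300 → container 1 (new)  [load 300/400]
  100 → container 1  [load 400/400]
  75 → container 2 (new)  [load 75/400]
  250 → container 2  [load 325/400]
  300 → container 3 (new)  [load 300/400]
  150 → container 4 (new)  [load 150/400]
4 containers opened.

4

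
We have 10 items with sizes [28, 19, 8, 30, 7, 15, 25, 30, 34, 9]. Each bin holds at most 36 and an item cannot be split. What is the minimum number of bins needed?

7

Total = 34 + 30 + 30 + 28 + 25 + 19 + 15 + 9 + 8 + 7 = 205.
Lower bound: ⌈205/36⌉ = 6 bins.
A packing using 7 bins:
  bin 1: 34 = 34
  bin 2: 30 = 30
  bin 3: 30 = 30
  bin 4: 28 + 8 = 36
  bin 5: 25 + 9 = 34
  bin 6: 19 + 15 = 34
  bin 7: 7 = 7
No arrangement into 6 bins stays within capacity, so 7 is optimal.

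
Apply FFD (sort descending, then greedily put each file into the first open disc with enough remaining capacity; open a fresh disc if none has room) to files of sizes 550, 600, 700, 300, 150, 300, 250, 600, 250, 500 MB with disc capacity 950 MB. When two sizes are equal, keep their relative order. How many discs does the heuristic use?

5

Sorted descending: 700, 600, 600, 550, 500, 300, 300, 250, 250, 150.
  700 → disc 1 (new)  [load 700/950]
  600 → disc 2 (new)  [load 600/950]
  600 → disc 3 (new)  [load 600/950]
  550 → disc 4 (new)  [load 550/950]
  500 → disc 5 (new)  [load 500/950]
  300 → disc 2  [load 900/950]
  300 → disc 3  [load 900/950]
  250 → disc 1  [load 950/950]
  250 → disc 4  [load 800/950]
  150 → disc 4  [load 950/950]
5 discs opened.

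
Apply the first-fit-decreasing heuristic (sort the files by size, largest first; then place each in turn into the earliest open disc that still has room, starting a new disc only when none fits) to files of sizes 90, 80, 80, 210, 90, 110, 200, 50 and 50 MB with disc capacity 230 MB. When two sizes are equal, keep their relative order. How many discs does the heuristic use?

Sorted descending: 210, 200, 110, 90, 90, 80, 80, 50, 50.
  210 → disc 1 (new)  [load 210/230]
  200 → disc 2 (new)  [load 200/230]
  110 → disc 3 (new)  [load 110/230]
  90 → disc 3  [load 200/230]
  90 → disc 4 (new)  [load 90/230]
  80 → disc 4  [load 170/230]
  80 → disc 5 (new)  [load 80/230]
  50 → disc 4  [load 220/230]
  50 → disc 5  [load 130/230]
5 discs opened.

5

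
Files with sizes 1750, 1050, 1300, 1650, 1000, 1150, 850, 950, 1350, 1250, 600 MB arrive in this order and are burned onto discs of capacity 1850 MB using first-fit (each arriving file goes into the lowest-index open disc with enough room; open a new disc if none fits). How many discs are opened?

  1750 → disc 1 (new)  [load 1750/1850]
  1050 → disc 2 (new)  [load 1050/1850]
  1300 → disc 3 (new)  [load 1300/1850]
  1650 → disc 4 (new)  [load 1650/1850]
  1000 → disc 5 (new)  [load 1000/1850]
  1150 → disc 6 (new)  [load 1150/1850]
  850 → disc 5  [load 1850/1850]
  950 → disc 7 (new)  [load 950/1850]
  1350 → disc 8 (new)  [load 1350/1850]
  1250 → disc 9 (new)  [load 1250/1850]
  600 → disc 2  [load 1650/1850]
9 discs opened.

9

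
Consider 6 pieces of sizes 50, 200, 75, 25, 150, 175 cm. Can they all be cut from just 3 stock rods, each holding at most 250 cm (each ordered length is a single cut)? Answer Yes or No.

A valid assignment using 3 stock rods:
  stock rod 1: 200 + 50 = 250
  stock rod 2: 175 + 75 = 250
  stock rod 3: 150 + 25 = 175
Every load is within 250 cm, so 3 stock rods suffice.

Yes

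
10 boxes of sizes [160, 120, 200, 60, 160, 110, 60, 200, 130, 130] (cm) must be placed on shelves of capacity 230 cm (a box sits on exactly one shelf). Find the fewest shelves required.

Total = 200 + 200 + 160 + 160 + 130 + 130 + 120 + 110 + 60 + 60 = 1330 cm.
Lower bound: ⌈1330/230⌉ = 6 shelves.
Also, 7 boxes each exceed 115 cm, and no two of those can share a shelf, so at least 7 shelves are needed.
A packing using 7 shelves:
  shelf 1: 200 = 200
  shelf 2: 200 = 200
  shelf 3: 160 + 60 = 220
  shelf 4: 160 + 60 = 220
  shelf 5: 130 = 130
  shelf 6: 130 = 130
  shelf 7: 120 + 110 = 230
This matches the lower bound, so 7 is optimal.

7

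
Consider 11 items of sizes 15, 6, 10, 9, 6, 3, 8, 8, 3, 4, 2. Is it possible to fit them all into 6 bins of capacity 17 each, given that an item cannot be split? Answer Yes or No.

Yes

A valid assignment using 5 bins:
  bin 1: 15 + 2 = 17
  bin 2: 10 + 6 = 16
  bin 3: 9 + 8 = 17
  bin 4: 8 + 6 + 3 = 17
  bin 5: 4 + 3 = 7
That uses only 5 ≤ 6, so 6 bins are enough.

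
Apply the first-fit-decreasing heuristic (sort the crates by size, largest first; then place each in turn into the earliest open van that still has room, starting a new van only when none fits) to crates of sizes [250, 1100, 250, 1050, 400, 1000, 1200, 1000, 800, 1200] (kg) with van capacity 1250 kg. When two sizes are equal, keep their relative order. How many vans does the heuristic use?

7

Sorted descending: 1200, 1200, 1100, 1050, 1000, 1000, 800, 400, 250, 250.
  1200 → van 1 (new)  [load 1200/1250]
  1200 → van 2 (new)  [load 1200/1250]
  1100 → van 3 (new)  [load 1100/1250]
  1050 → van 4 (new)  [load 1050/1250]
  1000 → van 5 (new)  [load 1000/1250]
  1000 → van 6 (new)  [load 1000/1250]
  800 → van 7 (new)  [load 800/1250]
  400 → van 7  [load 1200/1250]
  250 → van 5  [load 1250/1250]
  250 → van 6  [load 1250/1250]
7 vans opened.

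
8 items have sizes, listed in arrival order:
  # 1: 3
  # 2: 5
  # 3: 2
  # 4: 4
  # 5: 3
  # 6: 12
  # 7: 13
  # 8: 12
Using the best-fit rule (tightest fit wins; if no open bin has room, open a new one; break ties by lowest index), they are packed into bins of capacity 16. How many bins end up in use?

4

  3 → bin 1 (new)  [load 3/16]
  5 → bin 1  [load 8/16]
  2 → bin 1  [load 10/16]
  4 → bin 1  [load 14/16]
  3 → bin 2 (new)  [load 3/16]
  12 → bin 2  [load 15/16]
  13 → bin 3 (new)  [load 13/16]
  12 → bin 4 (new)  [load 12/16]
4 bins opened.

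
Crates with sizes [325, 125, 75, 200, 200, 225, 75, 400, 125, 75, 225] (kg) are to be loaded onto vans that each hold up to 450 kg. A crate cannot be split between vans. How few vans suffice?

5

Total = 400 + 325 + 225 + 225 + 200 + 200 + 125 + 125 + 75 + 75 + 75 = 2050 kg.
Lower bound: ⌈2050/450⌉ = 5 vans.
A packing using 5 vans:
  van 1: 400 = 400
  van 2: 325 + 125 = 450
  van 3: 225 + 225 = 450
  van 4: 200 + 200 = 400
  van 5: 125 + 75 + 75 + 75 = 350
This matches the lower bound, so 5 is optimal.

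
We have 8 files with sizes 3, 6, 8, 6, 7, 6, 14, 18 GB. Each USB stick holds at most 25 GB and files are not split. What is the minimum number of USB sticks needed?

3

Total = 18 + 14 + 8 + 7 + 6 + 6 + 6 + 3 = 68 GB.
Lower bound: ⌈68/25⌉ = 3 USB sticks.
A packing using 3 USB sticks:
  USB stick 1: 18 + 7 = 25
  USB stick 2: 14 + 8 + 3 = 25
  USB stick 3: 6 + 6 + 6 = 18
This matches the lower bound, so 3 is optimal.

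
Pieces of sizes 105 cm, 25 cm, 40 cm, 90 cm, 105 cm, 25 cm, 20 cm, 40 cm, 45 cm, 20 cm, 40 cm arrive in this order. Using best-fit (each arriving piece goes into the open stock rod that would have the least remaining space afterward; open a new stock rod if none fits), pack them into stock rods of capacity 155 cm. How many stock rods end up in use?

4

  105 → stock rod 1 (new)  [load 105/155]
  25 → stock rod 1  [load 130/155]
  40 → stock rod 2 (new)  [load 40/155]
  90 → stock rod 2  [load 130/155]
  105 → stock rod 3 (new)  [load 105/155]
  25 → stock rod 1  [load 155/155]
  20 → stock rod 2  [load 150/155]
  40 → stock rod 3  [load 145/155]
  45 → stock rod 4 (new)  [load 45/155]
  20 → stock rod 4  [load 65/155]
  40 → stock rod 4  [load 105/155]
4 stock rods opened.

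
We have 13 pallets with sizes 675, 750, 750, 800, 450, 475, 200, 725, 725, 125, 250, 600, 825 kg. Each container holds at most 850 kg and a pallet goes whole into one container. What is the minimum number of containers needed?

Total = 825 + 800 + 750 + 750 + 725 + 725 + 675 + 600 + 475 + 450 + 250 + 200 + 125 = 7350 kg.
Lower bound: ⌈7350/850⌉ = 9 containers.
Also, 10 pallets each exceed 425 kg, and no two of those can share a container, so at least 10 containers are needed.
A packing using 10 containers:
  container 1: 825 = 825
  container 2: 800 = 800
  container 3: 750 = 750
  container 4: 750 = 750
  container 5: 725 + 125 = 850
  container 6: 725 = 725
  container 7: 675 = 675
  container 8: 600 + 250 = 850
  container 9: 475 + 200 = 675
  container 10: 450 = 450
This matches the lower bound, so 10 is optimal.

10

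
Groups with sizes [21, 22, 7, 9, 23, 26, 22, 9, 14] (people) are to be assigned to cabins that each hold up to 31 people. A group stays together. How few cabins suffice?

6

Total = 26 + 23 + 22 + 22 + 21 + 14 + 9 + 9 + 7 = 153 people.
Lower bound: ⌈153/31⌉ = 5 cabins.
A packing using 6 cabins:
  cabin 1: 26 = 26
  cabin 2: 23 + 7 = 30
  cabin 3: 22 + 9 = 31
  cabin 4: 22 + 9 = 31
  cabin 5: 21 = 21
  cabin 6: 14 = 14
No arrangement into 5 cabins stays within capacity, so 6 is optimal.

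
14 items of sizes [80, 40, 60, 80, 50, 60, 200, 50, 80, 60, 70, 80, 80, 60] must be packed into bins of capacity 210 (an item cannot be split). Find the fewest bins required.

Total = 200 + 80 + 80 + 80 + 80 + 80 + 70 + 60 + 60 + 60 + 60 + 50 + 50 + 40 = 1050.
Lower bound: ⌈1050/210⌉ = 5 bins.
A packing using 6 bins:
  bin 1: 200 = 200
  bin 2: 80 + 80 + 50 = 210
  bin 3: 80 + 80 + 50 = 210
  bin 4: 80 + 70 + 60 = 210
  bin 5: 60 + 60 + 60 = 180
  bin 6: 40 = 40
No arrangement into 5 bins stays within capacity, so 6 is optimal.

6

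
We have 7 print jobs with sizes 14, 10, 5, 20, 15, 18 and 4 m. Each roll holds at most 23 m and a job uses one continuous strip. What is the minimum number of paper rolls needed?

5

Total = 20 + 18 + 15 + 14 + 10 + 5 + 4 = 86 m.
Lower bound: ⌈86/23⌉ = 4 paper rolls.
A packing using 5 paper rolls:
  roll 1: 20 = 20
  roll 2: 18 + 5 = 23
  roll 3: 15 + 4 = 19
  roll 4: 14 = 14
  roll 5: 10 = 10
No arrangement into 4 paper rolls stays within capacity, so 5 is optimal.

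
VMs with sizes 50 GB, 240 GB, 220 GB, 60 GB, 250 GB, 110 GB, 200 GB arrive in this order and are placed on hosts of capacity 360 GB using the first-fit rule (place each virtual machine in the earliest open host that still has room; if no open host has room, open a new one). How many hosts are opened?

  50 → host 1 (new)  [load 50/360]
  240 → host 1  [load 290/360]
  220 → host 2 (new)  [load 220/360]
  60 → host 1  [load 350/360]
  250 → host 3 (new)  [load 250/360]
  110 → host 2  [load 330/360]
  200 → host 4 (new)  [load 200/360]
4 hosts opened.

4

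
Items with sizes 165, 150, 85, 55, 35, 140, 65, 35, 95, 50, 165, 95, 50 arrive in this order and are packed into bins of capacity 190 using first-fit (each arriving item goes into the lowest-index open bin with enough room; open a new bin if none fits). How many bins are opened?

7

  165 → bin 1 (new)  [load 165/190]
  150 → bin 2 (new)  [load 150/190]
  85 → bin 3 (new)  [load 85/190]
  55 → bin 3  [load 140/190]
  35 → bin 2  [load 185/190]
  140 → bin 4 (new)  [load 140/190]
  65 → bin 5 (new)  [load 65/190]
  35 → bin 3  [load 175/190]
  95 → bin 5  [load 160/190]
  50 → bin 4  [load 190/190]
  165 → bin 6 (new)  [load 165/190]
  95 → bin 7 (new)  [load 95/190]
  50 → bin 7  [load 145/190]
7 bins opened.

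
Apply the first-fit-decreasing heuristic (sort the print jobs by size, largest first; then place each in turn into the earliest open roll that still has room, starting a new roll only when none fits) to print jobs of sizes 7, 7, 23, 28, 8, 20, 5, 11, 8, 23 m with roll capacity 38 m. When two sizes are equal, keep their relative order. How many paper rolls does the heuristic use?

Sorted descending: 28, 23, 23, 20, 11, 8, 8, 7, 7, 5.
  28 → roll 1 (new)  [load 28/38]
  23 → roll 2 (new)  [load 23/38]
  23 → roll 3 (new)  [load 23/38]
  20 → roll 4 (new)  [load 20/38]
  11 → roll 2  [load 34/38]
  8 → roll 1  [load 36/38]
  8 → roll 3  [load 31/38]
  7 → roll 3  [load 38/38]
  7 → roll 4  [load 27/38]
  5 → roll 4  [load 32/38]
4 paper rolls opened.

4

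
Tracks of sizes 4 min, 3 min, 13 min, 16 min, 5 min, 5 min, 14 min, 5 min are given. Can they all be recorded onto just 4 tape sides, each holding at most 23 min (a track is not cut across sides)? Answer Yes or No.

Yes

A valid assignment using 3 tape sides:
  side 1: 16 + 5 = 21
  side 2: 14 + 5 + 4 = 23
  side 3: 13 + 5 + 3 = 21
That uses only 3 ≤ 4, so 4 tape sides are enough.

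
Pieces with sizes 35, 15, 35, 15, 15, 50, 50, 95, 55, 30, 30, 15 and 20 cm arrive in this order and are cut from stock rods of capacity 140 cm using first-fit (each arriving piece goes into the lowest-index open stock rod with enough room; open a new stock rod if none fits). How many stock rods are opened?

  35 → stock rod 1 (new)  [load 35/140]
  15 → stock rod 1  [load 50/140]
  35 → stock rod 1  [load 85/140]
  15 → stock rod 1  [load 100/140]
  15 → stock rod 1  [load 115/140]
  50 → stock rod 2 (new)  [load 50/140]
  50 → stock rod 2  [load 100/140]
  95 → stock rod 3 (new)  [load 95/140]
  55 → stock rod 4 (new)  [load 55/140]
  30 → stock rod 2  [load 130/140]
  30 → stock rod 3  [load 125/140]
  15 → stock rod 1  [load 130/140]
  20 → stock rod 4  [load 75/140]
4 stock rods opened.

4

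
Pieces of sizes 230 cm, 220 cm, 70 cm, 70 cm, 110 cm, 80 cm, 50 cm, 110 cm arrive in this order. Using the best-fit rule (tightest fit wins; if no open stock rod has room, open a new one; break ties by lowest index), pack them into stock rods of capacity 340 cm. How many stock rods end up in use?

3

  230 → stock rod 1 (new)  [load 230/340]
  220 → stock rod 2 (new)  [load 220/340]
  70 → stock rod 1  [load 300/340]
  70 → stock rod 2  [load 290/340]
  110 → stock rod 3 (new)  [load 110/340]
  80 → stock rod 3  [load 190/340]
  50 → stock rod 2  [load 340/340]
  110 → stock rod 3  [load 300/340]
3 stock rods opened.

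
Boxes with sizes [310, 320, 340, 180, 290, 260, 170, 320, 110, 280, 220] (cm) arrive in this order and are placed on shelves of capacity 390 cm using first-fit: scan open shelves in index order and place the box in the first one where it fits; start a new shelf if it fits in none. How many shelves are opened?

  310 → shelf 1 (new)  [load 310/390]
  320 → shelf 2 (new)  [load 320/390]
  340 → shelf 3 (new)  [load 340/390]
  180 → shelf 4 (new)  [load 180/390]
  290 → shelf 5 (new)  [load 290/390]
  260 → shelf 6 (new)  [load 260/390]
  170 → shelf 4  [load 350/390]
  320 → shelf 7 (new)  [load 320/390]
  110 → shelf 6  [load 370/390]
  280 → shelf 8 (new)  [load 280/390]
  220 → shelf 9 (new)  [load 220/390]
9 shelves opened.

9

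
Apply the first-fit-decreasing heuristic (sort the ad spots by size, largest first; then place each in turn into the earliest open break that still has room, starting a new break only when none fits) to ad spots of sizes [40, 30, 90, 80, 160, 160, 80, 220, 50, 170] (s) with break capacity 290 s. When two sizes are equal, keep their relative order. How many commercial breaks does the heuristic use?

4

Sorted descending: 220, 170, 160, 160, 90, 80, 80, 50, 40, 30.
  220 → break 1 (new)  [load 220/290]
  170 → break 2 (new)  [load 170/290]
  160 → break 3 (new)  [load 160/290]
  160 → break 4 (new)  [load 160/290]
  90 → break 2  [load 260/290]
  80 → break 3  [load 240/290]
  80 → break 4  [load 240/290]
  50 → break 1  [load 270/290]
  40 → break 3  [load 280/290]
  30 → break 2  [load 290/290]
4 commercial breaks opened.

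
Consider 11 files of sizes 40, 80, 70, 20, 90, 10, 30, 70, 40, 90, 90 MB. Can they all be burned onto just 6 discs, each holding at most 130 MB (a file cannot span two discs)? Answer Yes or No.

Yes

A valid assignment using 6 discs:
  disc 1: 90 + 40 = 130
  disc 2: 90 + 40 = 130
  disc 3: 90 + 30 + 10 = 130
  disc 4: 80 + 20 = 100
  disc 5: 70 = 70
  disc 6: 70 = 70
Every load is within 130 MB, so 6 discs suffice.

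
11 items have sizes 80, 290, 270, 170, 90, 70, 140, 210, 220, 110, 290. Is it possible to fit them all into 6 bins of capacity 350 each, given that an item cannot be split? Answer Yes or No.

Yes

A valid assignment using 6 bins:
  bin 1: 290 = 290
  bin 2: 290 = 290
  bin 3: 270 + 80 = 350
  bin 4: 220 + 110 = 330
  bin 5: 210 + 140 = 350
  bin 6: 170 + 90 + 70 = 330
Every load is within 350, so 6 bins suffice.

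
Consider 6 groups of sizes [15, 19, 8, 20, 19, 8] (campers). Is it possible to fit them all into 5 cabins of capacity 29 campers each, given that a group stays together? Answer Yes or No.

A valid assignment using 4 cabins:
  cabin 1: 20 + 8 = 28
  cabin 2: 19 + 8 = 27
  cabin 3: 19 = 19
  cabin 4: 15 = 15
That uses only 4 ≤ 5, so 5 cabins are enough.

Yes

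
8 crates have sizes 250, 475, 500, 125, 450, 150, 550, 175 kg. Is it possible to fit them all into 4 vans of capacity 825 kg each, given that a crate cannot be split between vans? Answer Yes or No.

A valid assignment using 4 vans:
  van 1: 550 + 250 = 800
  van 2: 500 + 175 + 150 = 825
  van 3: 475 + 125 = 600
  van 4: 450 = 450
Every load is within 825 kg, so 4 vans suffice.

Yes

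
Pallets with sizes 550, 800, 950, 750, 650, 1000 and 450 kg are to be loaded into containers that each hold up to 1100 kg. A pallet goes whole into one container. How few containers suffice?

Total = 1000 + 950 + 800 + 750 + 650 + 550 + 450 = 5150 kg.
Lower bound: ⌈5150/1100⌉ = 5 containers.
A packing using 6 containers:
  container 1: 1000 = 1000
  container 2: 950 = 950
  container 3: 800 = 800
  container 4: 750 = 750
  container 5: 650 + 450 = 1100
  container 6: 550 = 550
No arrangement into 5 containers stays within capacity, so 6 is optimal.

6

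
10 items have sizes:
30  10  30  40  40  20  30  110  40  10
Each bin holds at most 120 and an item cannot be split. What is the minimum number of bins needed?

Total = 110 + 40 + 40 + 40 + 30 + 30 + 30 + 20 + 10 + 10 = 360.
Lower bound: ⌈360/120⌉ = 3 bins.
A packing using 3 bins:
  bin 1: 110 + 10 = 120
  bin 2: 40 + 40 + 40 = 120
  bin 3: 30 + 30 + 30 + 20 + 10 = 120
This matches the lower bound, so 3 is optimal.

3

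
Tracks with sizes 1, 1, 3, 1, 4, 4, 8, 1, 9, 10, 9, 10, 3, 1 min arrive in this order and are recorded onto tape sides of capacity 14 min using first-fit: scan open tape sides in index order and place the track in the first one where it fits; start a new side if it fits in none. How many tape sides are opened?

6

  1 → side 1 (new)  [load 1/14]
  1 → side 1  [load 2/14]
  3 → side 1  [load 5/14]
  1 → side 1  [load 6/14]
  4 → side 1  [load 10/14]
  4 → side 1  [load 14/14]
  8 → side 2 (new)  [load 8/14]
  1 → side 2  [load 9/14]
  9 → side 3 (new)  [load 9/14]
  10 → side 4 (new)  [load 10/14]
  9 → side 5 (new)  [load 9/14]
  10 → side 6 (new)  [load 10/14]
  3 → side 2  [load 12/14]
  1 → side 2  [load 13/14]
6 tape sides opened.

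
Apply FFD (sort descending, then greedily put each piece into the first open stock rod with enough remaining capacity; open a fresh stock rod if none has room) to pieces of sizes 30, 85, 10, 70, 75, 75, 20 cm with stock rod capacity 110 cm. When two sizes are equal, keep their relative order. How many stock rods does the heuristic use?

4

Sorted descending: 85, 75, 75, 70, 30, 20, 10.
  85 → stock rod 1 (new)  [load 85/110]
  75 → stock rod 2 (new)  [load 75/110]
  75 → stock rod 3 (new)  [load 75/110]
  70 → stock rod 4 (new)  [load 70/110]
  30 → stock rod 2  [load 105/110]
  20 → stock rod 1  [load 105/110]
  10 → stock rod 3  [load 85/110]
4 stock rods opened.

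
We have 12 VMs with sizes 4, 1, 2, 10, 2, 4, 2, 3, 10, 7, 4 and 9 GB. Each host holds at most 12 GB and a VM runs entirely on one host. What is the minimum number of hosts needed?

Total = 10 + 10 + 9 + 7 + 4 + 4 + 4 + 3 + 2 + 2 + 2 + 1 = 58 GB.
Lower bound: ⌈58/12⌉ = 5 hosts.
A packing using 5 hosts:
  host 1: 10 + 2 = 12
  host 2: 10 + 2 = 12
  host 3: 9 + 3 = 12
  host 4: 7 + 4 + 1 = 12
  host 5: 4 + 4 + 2 = 10
This matches the lower bound, so 5 is optimal.

5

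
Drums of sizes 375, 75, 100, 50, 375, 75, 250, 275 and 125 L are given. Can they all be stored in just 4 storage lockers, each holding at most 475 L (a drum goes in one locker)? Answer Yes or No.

Yes

A valid assignment using 4 storage lockers:
  locker 1: 375 + 100 = 475
  locker 2: 375 + 75 = 450
  locker 3: 275 + 125 + 75 = 475
  locker 4: 250 + 50 = 300
Every load is within 475 L, so 4 storage lockers suffice.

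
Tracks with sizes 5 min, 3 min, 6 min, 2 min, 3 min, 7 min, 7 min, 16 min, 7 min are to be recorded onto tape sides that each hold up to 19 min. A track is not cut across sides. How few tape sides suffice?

3

Total = 16 + 7 + 7 + 7 + 6 + 5 + 3 + 3 + 2 = 56 min.
Lower bound: ⌈56/19⌉ = 3 tape sides.
A packing using 3 tape sides:
  side 1: 16 + 3 = 19
  side 2: 7 + 7 + 5 = 19
  side 3: 7 + 6 + 3 + 2 = 18
This matches the lower bound, so 3 is optimal.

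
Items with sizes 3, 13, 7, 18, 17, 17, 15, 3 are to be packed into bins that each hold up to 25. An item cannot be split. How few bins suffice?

Total = 18 + 17 + 17 + 15 + 13 + 7 + 3 + 3 = 93.
Lower bound: ⌈93/25⌉ = 4 bins.
Also, 5 items each exceed 25/2, and no two of those can share a bin, so at least 5 bins are needed.
A packing using 5 bins:
  bin 1: 18 + 7 = 25
  bin 2: 17 + 3 + 3 = 23
  bin 3: 17 = 17
  bin 4: 15 = 15
  bin 5: 13 = 13
This matches the lower bound, so 5 is optimal.

5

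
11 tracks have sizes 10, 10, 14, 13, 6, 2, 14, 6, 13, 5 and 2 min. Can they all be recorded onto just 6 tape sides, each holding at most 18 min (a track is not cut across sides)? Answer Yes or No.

A valid assignment using 6 tape sides:
  side 1: 14 + 2 + 2 = 18
  side 2: 14 = 14
  side 3: 13 + 5 = 18
  side 4: 13 = 13
  side 5: 10 + 6 = 16
  side 6: 10 + 6 = 16
Every load is within 18 min, so 6 tape sides suffice.

Yes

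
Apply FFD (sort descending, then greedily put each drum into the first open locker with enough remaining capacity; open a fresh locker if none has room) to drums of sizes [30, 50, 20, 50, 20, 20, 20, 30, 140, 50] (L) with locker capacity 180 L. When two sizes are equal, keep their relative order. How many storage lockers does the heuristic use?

3

Sorted descending: 140, 50, 50, 50, 30, 30, 20, 20, 20, 20.
  140 → locker 1 (new)  [load 140/180]
  50 → locker 2 (new)  [load 50/180]
  50 → locker 2  [load 100/180]
  50 → locker 2  [load 150/180]
  30 → locker 1  [load 170/180]
  30 → locker 2  [load 180/180]
  20 → locker 3 (new)  [load 20/180]
  20 → locker 3  [load 40/180]
  20 → locker 3  [load 60/180]
  20 → locker 3  [load 80/180]
3 storage lockers opened.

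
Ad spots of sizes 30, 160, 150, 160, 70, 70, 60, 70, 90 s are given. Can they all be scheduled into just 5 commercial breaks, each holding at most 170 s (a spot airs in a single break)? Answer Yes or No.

Total = 860 s; ⌈860/170⌉ = 6.
At least 6 commercial breaks are required, but only 5 are allowed.

No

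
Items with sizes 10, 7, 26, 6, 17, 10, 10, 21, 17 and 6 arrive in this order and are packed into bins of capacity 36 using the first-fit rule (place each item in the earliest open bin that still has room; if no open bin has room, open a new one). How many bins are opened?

4

  10 → bin 1 (new)  [load 10/36]
  7 → bin 1  [load 17/36]
  26 → bin 2 (new)  [load 26/36]
  6 → bin 1  [load 23/36]
  17 → bin 3 (new)  [load 17/36]
  10 → bin 1  [load 33/36]
  10 → bin 2  [load 36/36]
  21 → bin 4 (new)  [load 21/36]
  17 → bin 3  [load 34/36]
  6 → bin 4  [load 27/36]
4 bins opened.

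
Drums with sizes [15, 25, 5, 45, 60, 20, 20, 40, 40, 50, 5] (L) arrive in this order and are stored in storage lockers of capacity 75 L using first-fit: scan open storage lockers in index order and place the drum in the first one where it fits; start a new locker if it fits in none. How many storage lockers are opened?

  15 → locker 1 (new)  [load 15/75]
  25 → locker 1  [load 40/75]
  5 → locker 1  [load 45/75]
  45 → locker 2 (new)  [load 45/75]
  60 → locker 3 (new)  [load 60/75]
  20 → locker 1  [load 65/75]
  20 → locker 2  [load 65/75]
  40 → locker 4 (new)  [load 40/75]
  40 → locker 5 (new)  [load 40/75]
  50 → locker 6 (new)  [load 50/75]
  5 → locker 1  [load 70/75]
6 storage lockers opened.

6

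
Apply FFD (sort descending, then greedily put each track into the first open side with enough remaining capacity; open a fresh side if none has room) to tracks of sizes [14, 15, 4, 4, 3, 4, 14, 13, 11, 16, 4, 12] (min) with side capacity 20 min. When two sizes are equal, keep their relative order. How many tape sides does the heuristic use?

7

Sorted descending: 16, 15, 14, 14, 13, 12, 11, 4, 4, 4, 4, 3.
  16 → side 1 (new)  [load 16/20]
  15 → side 2 (new)  [load 15/20]
  14 → side 3 (new)  [load 14/20]
  14 → side 4 (new)  [load 14/20]
  13 → side 5 (new)  [load 13/20]
  12 → side 6 (new)  [load 12/20]
  11 → side 7 (new)  [load 11/20]
  4 → side 1  [load 20/20]
  4 → side 2  [load 19/20]
  4 → side 3  [load 18/20]
  4 → side 4  [load 18/20]
  3 → side 5  [load 16/20]
7 tape sides opened.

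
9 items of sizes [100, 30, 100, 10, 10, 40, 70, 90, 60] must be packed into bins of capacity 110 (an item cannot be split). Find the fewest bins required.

5

Total = 100 + 100 + 90 + 70 + 60 + 40 + 30 + 10 + 10 = 510.
Lower bound: ⌈510/110⌉ = 5 bins.
A packing using 5 bins:
  bin 1: 100 + 10 = 110
  bin 2: 100 + 10 = 110
  bin 3: 90 = 90
  bin 4: 70 + 40 = 110
  bin 5: 60 + 30 = 90
This matches the lower bound, so 5 is optimal.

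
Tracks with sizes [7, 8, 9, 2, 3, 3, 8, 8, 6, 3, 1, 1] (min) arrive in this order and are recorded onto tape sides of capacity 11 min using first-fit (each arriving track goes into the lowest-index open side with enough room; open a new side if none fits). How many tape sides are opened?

  7 → side 1 (new)  [load 7/11]
  8 → side 2 (new)  [load 8/11]
  9 → side 3 (new)  [load 9/11]
  2 → side 1  [load 9/11]
  3 → side 2  [load 11/11]
  3 → side 4 (new)  [load 3/11]
  8 → side 4  [load 11/11]
  8 → side 5 (new)  [load 8/11]
  6 → side 6 (new)  [load 6/11]
  3 → side 5  [load 11/11]
  1 → side 1  [load 10/11]
  1 → side 1  [load 11/11]
6 tape sides opened.

6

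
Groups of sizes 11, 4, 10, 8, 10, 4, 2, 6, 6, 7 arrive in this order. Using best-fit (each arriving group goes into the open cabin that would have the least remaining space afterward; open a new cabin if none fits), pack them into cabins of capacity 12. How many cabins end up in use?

7

  11 → cabin 1 (new)  [load 11/12]
  4 → cabin 2 (new)  [load 4/12]
  10 → cabin 3 (new)  [load 10/12]
  8 → cabin 2  [load 12/12]
  10 → cabin 4 (new)  [load 10/12]
  4 → cabin 5 (new)  [load 4/12]
  2 → cabin 3  [load 12/12]
  6 → cabin 5  [load 10/12]
  6 → cabin 6 (new)  [load 6/12]
  7 → cabin 7 (new)  [load 7/12]
7 cabins opened.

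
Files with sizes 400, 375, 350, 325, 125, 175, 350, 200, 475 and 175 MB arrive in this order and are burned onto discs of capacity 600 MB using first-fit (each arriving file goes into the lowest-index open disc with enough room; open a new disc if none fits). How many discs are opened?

6

  400 → disc 1 (new)  [load 400/600]
  375 → disc 2 (new)  [load 375/600]
  350 → disc 3 (new)  [load 350/600]
  325 → disc 4 (new)  [load 325/600]
  125 → disc 1  [load 525/600]
  175 → disc 2  [load 550/600]
  350 → disc 5 (new)  [load 350/600]
  200 → disc 3  [load 550/600]
  475 → disc 6 (new)  [load 475/600]
  175 → disc 4  [load 500/600]
6 discs opened.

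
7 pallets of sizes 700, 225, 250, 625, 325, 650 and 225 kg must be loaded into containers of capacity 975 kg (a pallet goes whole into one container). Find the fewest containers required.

Total = 700 + 650 + 625 + 325 + 250 + 225 + 225 = 3000 kg.
Lower bound: ⌈3000/975⌉ = 4 containers.
A packing using 4 containers:
  container 1: 700 + 250 = 950
  container 2: 650 + 325 = 975
  container 3: 625 + 225 = 850
  container 4: 225 = 225
This matches the lower bound, so 4 is optimal.

4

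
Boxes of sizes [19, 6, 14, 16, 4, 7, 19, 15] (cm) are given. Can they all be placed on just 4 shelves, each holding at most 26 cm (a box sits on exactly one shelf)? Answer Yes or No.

Total = 100 cm; ⌈100/26⌉ = 4.
5 boxes each exceed half the capacity and cannot share a shelf, forcing at least 5 shelves.
At least 5 shelves are required, but only 4 are allowed.

No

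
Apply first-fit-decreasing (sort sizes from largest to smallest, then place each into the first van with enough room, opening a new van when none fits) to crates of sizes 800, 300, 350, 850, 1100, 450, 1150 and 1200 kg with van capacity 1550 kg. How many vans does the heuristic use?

Sorted descending: 1200, 1150, 1100, 850, 800, 450, 350, 300.
  1200 → van 1 (new)  [load 1200/1550]
  1150 → van 2 (new)  [load 1150/1550]
  1100 → van 3 (new)  [load 1100/1550]
  850 → van 4 (new)  [load 850/1550]
  800 → van 5 (new)  [load 800/1550]
  450 → van 3  [load 1550/1550]
  350 → van 1  [load 1550/1550]
  300 → van 2  [load 1450/1550]
5 vans opened.

5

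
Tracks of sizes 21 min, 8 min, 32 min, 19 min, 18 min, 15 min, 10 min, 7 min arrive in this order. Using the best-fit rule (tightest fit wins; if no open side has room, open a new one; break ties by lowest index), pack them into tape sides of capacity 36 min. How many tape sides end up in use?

  21 → side 1 (new)  [load 21/36]
  8 → side 1  [load 29/36]
  32 → side 2 (new)  [load 32/36]
  19 → side 3 (new)  [load 19/36]
  18 → side 4 (new)  [load 18/36]
  15 → side 3  [load 34/36]
  10 → side 4  [load 28/36]
  7 → side 1  [load 36/36]
4 tape sides opened.

4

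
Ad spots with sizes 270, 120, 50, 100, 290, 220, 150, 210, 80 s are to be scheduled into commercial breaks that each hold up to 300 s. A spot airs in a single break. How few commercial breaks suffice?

Total = 290 + 270 + 220 + 210 + 150 + 120 + 100 + 80 + 50 = 1490 s.
Lower bound: ⌈1490/300⌉ = 5 commercial breaks.
A packing using 6 commercial breaks:
  break 1: 290 = 290
  break 2: 270 = 270
  break 3: 220 + 80 = 300
  break 4: 210 + 50 = 260
  break 5: 150 + 120 = 270
  break 6: 100 = 100
No arrangement into 5 commercial breaks stays within capacity, so 6 is optimal.

6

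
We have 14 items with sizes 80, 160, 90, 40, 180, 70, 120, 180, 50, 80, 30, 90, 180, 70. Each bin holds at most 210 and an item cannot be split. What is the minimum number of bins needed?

8

Total = 180 + 180 + 180 + 160 + 120 + 90 + 90 + 80 + 80 + 70 + 70 + 50 + 40 + 30 = 1420.
Lower bound: ⌈1420/210⌉ = 7 bins.
A packing using 8 bins:
  bin 1: 180 + 30 = 210
  bin 2: 180 = 180
  bin 3: 180 = 180
  bin 4: 160 + 50 = 210
  bin 5: 120 + 90 = 210
  bin 6: 90 + 80 + 40 = 210
  bin 7: 80 + 70 = 150
  bin 8: 70 = 70
No arrangement into 7 bins stays within capacity, so 8 is optimal.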